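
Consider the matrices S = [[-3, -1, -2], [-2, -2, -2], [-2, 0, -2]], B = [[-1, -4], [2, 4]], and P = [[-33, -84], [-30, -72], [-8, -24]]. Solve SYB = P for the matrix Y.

Left-multiply by S⁻¹ and right-multiply by B⁻¹: Y = S⁻¹PB⁻¹.
S has determinant -4; S⁻¹ = [[-1, 1/2, 1/2], [0, -1/2, 1/2], [1, -1/2, -1]].
B has determinant 4; B⁻¹ = [[1, 1], [-1/2, -1/4]].
S⁻¹P = [[14, 36], [11, 24], [-10, -24]].
Y = (S⁻¹P)B⁻¹ = [[-4, 5], [-1, 5], [2, -4]].

Y = [[-4, 5], [-1, 5], [2, -4]]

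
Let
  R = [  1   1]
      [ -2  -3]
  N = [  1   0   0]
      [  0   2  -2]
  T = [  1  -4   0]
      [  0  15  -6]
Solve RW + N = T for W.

W = [[0, 1, -4], [0, -5, 4]]

RW = T − N = [[0, -4, 0], [0, 13, -4]].
Since R multiplies W on the left, W = R⁻¹(T − N).
det R = -1, so R⁻¹ = [[3, 1], [-2, -1]].
W = R⁻¹(T − N) = [[0, 1, -4], [0, -5, 4]].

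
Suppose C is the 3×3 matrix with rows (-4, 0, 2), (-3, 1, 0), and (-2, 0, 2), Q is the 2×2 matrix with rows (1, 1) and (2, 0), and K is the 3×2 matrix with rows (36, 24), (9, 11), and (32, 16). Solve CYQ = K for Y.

Y = [[-4, 1], [-1, 2], [4, 5]]

Left-multiply by C⁻¹ and right-multiply by Q⁻¹: Y = C⁻¹KQ⁻¹.
C has determinant -4; C⁻¹ = [[-1/2, 0, 1/2], [-3/2, 1, 3/2], [-1/2, 0, 1]].
det Q = -2, so Q⁻¹ = [[0, 1/2], [1, -1/2]].
C⁻¹K = [[-2, -4], [3, -1], [14, 4]].
Y = (C⁻¹K)Q⁻¹ = [[-4, 1], [-1, 2], [4, 5]].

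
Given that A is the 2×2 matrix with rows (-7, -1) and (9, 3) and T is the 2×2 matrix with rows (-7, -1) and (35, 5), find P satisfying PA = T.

Since A sits to the right of P, P = TA⁻¹.
det A = -12; the adjugate gives A⁻¹ = [[-1/4, -1/12], [3/4, 7/12]].
P = TA⁻¹ = [[-7, -1], [35, 5]] · [[-1/4, -1/12], [3/4, 7/12]] = [[1, 0], [-5, 0]].

P = [[1, 0], [-5, 0]]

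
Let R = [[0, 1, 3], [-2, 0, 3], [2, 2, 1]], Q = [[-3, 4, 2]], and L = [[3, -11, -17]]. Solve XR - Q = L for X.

XR = L + Q = [[0, -7, -15]].
Since R sits to the right of X, X = (L + Q)R⁻¹.
R has determinant -4; R⁻¹ = [[3/2, -5/4, -3/4], [-2, 3/2, 3/2], [1, -1/2, -1/2]].
X = (L + Q)R⁻¹ = [[-1, -3, -3]].

X = [[-1, -3, -3]]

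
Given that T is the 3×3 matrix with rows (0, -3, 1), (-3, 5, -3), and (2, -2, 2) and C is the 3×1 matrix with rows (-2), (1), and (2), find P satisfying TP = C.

Since T multiplies P on the left, P = T⁻¹C.
det T = -4, so T⁻¹ = [[-1, -1, -1], [0, 1/2, 3/4], [1, 3/2, 9/4]].
P = T⁻¹C = [[-1, -1, -1], [0, 1/2, 3/4], [1, 3/2, 9/4]] · [[-2], [1], [2]] = [[-1], [2], [4]].

P = [[-1], [2], [4]]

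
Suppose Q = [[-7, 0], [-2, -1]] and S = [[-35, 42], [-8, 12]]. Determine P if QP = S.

Since Q multiplies P on the left, P = Q⁻¹S.
Q has determinant 7; Q⁻¹ = [[-1/7, 0], [2/7, -1]].
P = Q⁻¹S = [[-1/7, 0], [2/7, -1]] · [[-35, 42], [-8, 12]] = [[5, -6], [-2, 0]].

P = [[5, -6], [-2, 0]]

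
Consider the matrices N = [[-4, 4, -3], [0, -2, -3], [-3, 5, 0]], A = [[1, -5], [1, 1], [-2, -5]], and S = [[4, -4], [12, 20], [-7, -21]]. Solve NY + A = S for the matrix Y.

Y = [[5, -3], [2, -5], [-5, -3]]

NY = S − A = [[3, 1], [11, 19], [-5, -16]].
N is on the left of Y, so left-multiply by N⁻¹: Y = N⁻¹(S − A).
det N = -6, so N⁻¹ = [[-5/2, 5/2, 3], [-3/2, 3/2, 2], [1, -4/3, -4/3]].
Y = N⁻¹(S − A) = [[5, -3], [2, -5], [-5, -3]].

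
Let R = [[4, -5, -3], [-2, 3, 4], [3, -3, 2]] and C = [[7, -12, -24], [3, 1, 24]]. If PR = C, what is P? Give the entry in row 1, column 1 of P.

6

Since R sits to the right of P, P = CR⁻¹.
R has determinant 1; R⁻¹ = [[18, 19, -11], [16, 17, -10], [-3, -3, 2]].
P = CR⁻¹ = [[7, -12, -24], [3, 1, 24]] · [[18, 19, -11], [16, 17, -10], [-3, -3, 2]] = [[6, 1, -5], [-2, 2, 5]].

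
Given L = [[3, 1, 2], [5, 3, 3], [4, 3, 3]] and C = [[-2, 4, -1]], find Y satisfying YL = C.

Right-multiplying both sides by L⁻¹ gives Y = CL⁻¹.
det L = 3; the adjugate gives L⁻¹ = [[0, 1, -1], [-1, 1/3, 1/3], [1, -5/3, 4/3]].
Y = CL⁻¹ = [[-2, 4, -1]] · [[0, 1, -1], [-1, 1/3, 1/3], [1, -5/3, 4/3]] = [[-5, 1, 2]].

Y = [[-5, 1, 2]]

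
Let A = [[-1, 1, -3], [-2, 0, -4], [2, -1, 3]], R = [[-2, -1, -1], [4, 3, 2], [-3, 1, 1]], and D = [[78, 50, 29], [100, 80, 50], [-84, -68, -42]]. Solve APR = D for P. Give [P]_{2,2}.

1

Left-multiply by A⁻¹ and right-multiply by R⁻¹: P = A⁻¹DR⁻¹.
det A = -4, so A⁻¹ = [[1, 0, 1], [1/2, -3/4, -1/2], [-1/2, -1/4, -1/2]].
det R = -5, so R⁻¹ = [[-1/5, 0, -1/5], [2, 1, 0], [-13/5, -1, 2/5]].
A⁻¹D = [[-6, -18, -13], [6, -1, -2], [-22, -11, -6]].
P = (A⁻¹D)R⁻¹ = [[-1, -5, -4], [2, 1, -2], [-2, -5, 2]].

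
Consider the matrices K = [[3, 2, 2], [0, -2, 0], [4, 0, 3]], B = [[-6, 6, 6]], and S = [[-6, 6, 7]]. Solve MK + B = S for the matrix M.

MK = S − B = [[0, 0, 1]].
K is on the right of M, so right-multiply by K⁻¹: M = (S − B)K⁻¹.
K has determinant -2; K⁻¹ = [[3, 3, -2], [0, -1/2, 0], [-4, -4, 3]].
M = (S − B)K⁻¹ = [[-4, -4, 3]].

M = [[-4, -4, 3]]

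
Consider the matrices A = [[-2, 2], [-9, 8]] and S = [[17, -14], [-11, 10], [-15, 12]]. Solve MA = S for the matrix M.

M = [[5, -3], [1, 1], [-6, 3]]

A is on the right of M, so right-multiply by A⁻¹: M = SA⁻¹.
det A = 2; the adjugate gives A⁻¹ = [[4, -1], [9/2, -1]].
M = SA⁻¹ = [[17, -14], [-11, 10], [-15, 12]] · [[4, -1], [9/2, -1]] = [[5, -3], [1, 1], [-6, 3]].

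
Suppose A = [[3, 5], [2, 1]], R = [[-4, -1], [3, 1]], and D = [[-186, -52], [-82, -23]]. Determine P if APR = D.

P = A⁻¹DR⁻¹ (apply A⁻¹ on the left and R⁻¹ on the right).
A has determinant -7; A⁻¹ = [[-1/7, 5/7], [2/7, -3/7]].
R has determinant -1; R⁻¹ = [[-1, -1], [3, 4]].
A⁻¹D = [[-32, -9], [-18, -5]].
P = (A⁻¹D)R⁻¹ = [[5, -4], [3, -2]].

P = [[5, -4], [3, -2]]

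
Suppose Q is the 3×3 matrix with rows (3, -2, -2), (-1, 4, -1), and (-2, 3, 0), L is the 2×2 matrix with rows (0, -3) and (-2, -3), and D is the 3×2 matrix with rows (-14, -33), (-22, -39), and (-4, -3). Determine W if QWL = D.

W = [[2, 5], [1, 4], [0, 0]]

Left-multiply by Q⁻¹ and right-multiply by L⁻¹: W = Q⁻¹DL⁻¹.
det Q = -5, so Q⁻¹ = [[-3/5, 6/5, -2], [-2/5, 4/5, -1], [-1, 1, -2]].
det L = -6, so L⁻¹ = [[1/2, -1/2], [-1/3, 0]].
Q⁻¹D = [[-10, -21], [-8, -15], [0, 0]].
W = (Q⁻¹D)L⁻¹ = [[2, 5], [1, 4], [0, 0]].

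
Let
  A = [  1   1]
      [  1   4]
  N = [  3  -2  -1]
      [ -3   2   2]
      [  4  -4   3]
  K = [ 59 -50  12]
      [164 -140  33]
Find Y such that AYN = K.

Y = [[4, 0, 3], [2, -3, 5]]

Isolating Y: multiply by A⁻¹ from the left and N⁻¹ from the right, so Y = A⁻¹KN⁻¹.
A has determinant 3; A⁻¹ = [[4/3, -1/3], [-1/3, 1/3]].
det N = 4; the adjugate gives N⁻¹ = [[7/2, 5/2, -1/2], [17/4, 13/4, -3/4], [1, 1, 0]].
A⁻¹K = [[24, -20, 5], [35, -30, 7]].
Y = (A⁻¹K)N⁻¹ = [[4, 0, 3], [2, -3, 5]].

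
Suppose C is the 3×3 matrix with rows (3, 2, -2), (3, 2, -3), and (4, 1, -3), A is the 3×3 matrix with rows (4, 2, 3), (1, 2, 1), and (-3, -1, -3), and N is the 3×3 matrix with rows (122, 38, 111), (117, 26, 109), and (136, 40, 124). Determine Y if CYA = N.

Isolating Y: multiply by C⁻¹ from the left and A⁻¹ from the right, so Y = C⁻¹NA⁻¹.
C has determinant -5; C⁻¹ = [[3/5, -4/5, 2/5], [3/5, 1/5, -3/5], [1, -1, 0]].
A has determinant -5; A⁻¹ = [[1, -3/5, 4/5], [0, 3/5, 1/5], [-1, 2/5, -6/5]].
C⁻¹N = [[34, 18, 29], [15, 4, 14], [5, 12, 2]].
Y = (C⁻¹N)A⁻¹ = [[5, 2, -4], [1, -1, -4], [3, 5, 4]].

Y = [[5, 2, -4], [1, -1, -4], [3, 5, 4]]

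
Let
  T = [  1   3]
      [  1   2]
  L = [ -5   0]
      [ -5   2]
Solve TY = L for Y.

T is on the left of Y, so left-multiply by T⁻¹: Y = T⁻¹L.
T has determinant -1; T⁻¹ = [[-2, 3], [1, -1]].
Y = T⁻¹L = [[-2, 3], [1, -1]] · [[-5, 0], [-5, 2]] = [[-5, 6], [0, -2]].

Y = [[-5, 6], [0, -2]]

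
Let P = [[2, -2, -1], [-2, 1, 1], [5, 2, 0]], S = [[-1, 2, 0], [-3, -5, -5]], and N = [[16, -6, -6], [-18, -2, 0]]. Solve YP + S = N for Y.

Y = [[4, -2, 1], [0, 5, -1]]

YP = N − S = [[17, -8, -6], [-15, 3, 5]].
Right-multiplying both sides by P⁻¹ gives Y = (N − S)P⁻¹.
det P = -5; the adjugate gives P⁻¹ = [[2/5, 2/5, 1/5], [-1, -1, 0], [9/5, 14/5, 2/5]].
Y = (N − S)P⁻¹ = [[4, -2, 1], [0, 5, -1]].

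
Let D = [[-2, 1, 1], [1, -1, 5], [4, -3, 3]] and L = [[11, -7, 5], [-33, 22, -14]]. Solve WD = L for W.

W = [[-3, 1, 1], [6, -1, -5]]

Since D sits to the right of W, W = LD⁻¹.
det D = -6, so D⁻¹ = [[-2, 1, -1], [-17/6, 5/3, -11/6], [-1/6, 1/3, -1/6]].
W = LD⁻¹ = [[11, -7, 5], [-33, 22, -14]] · [[-2, 1, -1], [-17/6, 5/3, -11/6], [-1/6, 1/3, -1/6]] = [[-3, 1, 1], [6, -1, -5]].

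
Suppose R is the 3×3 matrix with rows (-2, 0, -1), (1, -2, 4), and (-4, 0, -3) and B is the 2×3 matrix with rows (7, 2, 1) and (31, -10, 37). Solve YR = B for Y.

Y = [[-2, -1, -1], [-5, 5, -4]]

Right-multiplying both sides by R⁻¹ gives Y = BR⁻¹.
R has determinant -4; R⁻¹ = [[-3/2, 0, 1/2], [13/4, -1/2, -7/4], [2, 0, -1]].
Y = BR⁻¹ = [[7, 2, 1], [31, -10, 37]] · [[-3/2, 0, 1/2], [13/4, -1/2, -7/4], [2, 0, -1]] = [[-2, -1, -1], [-5, 5, -4]].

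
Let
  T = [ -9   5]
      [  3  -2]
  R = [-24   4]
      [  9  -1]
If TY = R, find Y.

Left-multiplying both sides by T⁻¹ gives Y = T⁻¹R.
T has determinant 3; T⁻¹ = [[-2/3, -5/3], [-1, -3]].
Y = T⁻¹R = [[-2/3, -5/3], [-1, -3]] · [[-24, 4], [9, -1]] = [[1, -1], [-3, -1]].

Y = [[1, -1], [-3, -1]]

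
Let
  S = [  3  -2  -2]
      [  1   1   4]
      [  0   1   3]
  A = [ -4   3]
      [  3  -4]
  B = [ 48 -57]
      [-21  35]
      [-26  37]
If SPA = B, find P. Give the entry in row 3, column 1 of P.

Left-multiply by S⁻¹ and right-multiply by A⁻¹: P = S⁻¹BA⁻¹.
det S = 1, so S⁻¹ = [[-1, 4, -6], [-3, 9, -14], [1, -3, 5]].
det A = 7; the adjugate gives A⁻¹ = [[-4/7, -3/7], [-3/7, -4/7]].
S⁻¹B = [[24, -25], [31, -32], [-19, 23]].
P = (S⁻¹B)A⁻¹ = [[-3, 4], [-4, 5], [1, -5]].

1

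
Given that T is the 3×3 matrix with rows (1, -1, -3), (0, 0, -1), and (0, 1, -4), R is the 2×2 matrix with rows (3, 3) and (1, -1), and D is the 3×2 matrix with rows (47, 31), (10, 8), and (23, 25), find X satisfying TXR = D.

Left-multiply by T⁻¹ and right-multiply by R⁻¹: X = T⁻¹DR⁻¹.
det T = 1, so T⁻¹ = [[1, -7, 1], [0, -4, 1], [0, -1, 0]].
R has determinant -6; R⁻¹ = [[1/6, 1/2], [1/6, -1/2]].
T⁻¹D = [[0, 0], [-17, -7], [-10, -8]].
X = (T⁻¹D)R⁻¹ = [[0, 0], [-4, -5], [-3, -1]].

X = [[0, 0], [-4, -5], [-3, -1]]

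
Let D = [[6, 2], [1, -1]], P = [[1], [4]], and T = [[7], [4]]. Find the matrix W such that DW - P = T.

W = [[3], [-5]]

DW = T + P = [[8], [8]].
Left-multiplying both sides by D⁻¹ gives W = D⁻¹(T + P).
det D = -8; the adjugate gives D⁻¹ = [[1/8, 1/4], [1/8, -3/4]].
W = D⁻¹(T + P) = [[3], [-5]].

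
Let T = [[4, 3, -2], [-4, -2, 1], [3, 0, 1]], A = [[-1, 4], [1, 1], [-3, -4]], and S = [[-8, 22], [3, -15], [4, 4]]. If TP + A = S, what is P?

TP = S − A = [[-7, 18], [2, -16], [7, 8]].
T is on the left of P, so left-multiply by T⁻¹: P = T⁻¹(S − A).
det T = 1; the adjugate gives T⁻¹ = [[-2, -3, -1], [7, 10, 4], [6, 9, 4]].
P = T⁻¹(S − A) = [[1, 4], [-1, -2], [4, -4]].

P = [[1, 4], [-1, -2], [4, -4]]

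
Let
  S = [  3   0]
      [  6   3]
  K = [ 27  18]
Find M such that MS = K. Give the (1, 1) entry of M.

-3

S is on the right of M, so right-multiply by S⁻¹: M = KS⁻¹.
det S = 9; the adjugate gives S⁻¹ = [[1/3, 0], [-2/3, 1/3]].
M = KS⁻¹ = [[27, 18]] · [[1/3, 0], [-2/3, 1/3]] = [[-3, 6]].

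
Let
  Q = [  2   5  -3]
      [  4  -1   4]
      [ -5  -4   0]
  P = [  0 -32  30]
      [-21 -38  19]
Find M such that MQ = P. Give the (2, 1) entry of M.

Since Q sits to the right of M, M = PQ⁻¹.
det Q = -5, so Q⁻¹ = [[-16/5, -12/5, -17/5], [4, 3, 4], [21/5, 17/5, 22/5]].
M = PQ⁻¹ = [[0, -32, 30], [-21, -38, 19]] · [[-16/5, -12/5, -17/5], [4, 3, 4], [21/5, 17/5, 22/5]] = [[-2, 6, 4], [-5, 1, 3]].

-5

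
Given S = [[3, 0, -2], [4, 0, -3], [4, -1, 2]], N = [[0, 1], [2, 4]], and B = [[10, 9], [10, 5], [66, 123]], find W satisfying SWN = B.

W = [[-3, 5], [-1, -3], [1, 5]]

Isolating W: multiply by S⁻¹ from the left and N⁻¹ from the right, so W = S⁻¹BN⁻¹.
det S = -1, so S⁻¹ = [[3, -2, 0], [20, -14, -1], [4, -3, 0]].
det N = -2, so N⁻¹ = [[-2, 1/2], [1, 0]].
S⁻¹B = [[10, 17], [-6, -13], [10, 21]].
W = (S⁻¹B)N⁻¹ = [[-3, 5], [-1, -3], [1, 5]].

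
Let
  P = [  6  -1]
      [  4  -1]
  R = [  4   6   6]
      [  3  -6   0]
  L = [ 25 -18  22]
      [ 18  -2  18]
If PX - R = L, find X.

PX = L + R = [[29, -12, 28], [21, -8, 18]].
Since P multiplies X on the left, X = P⁻¹(L + R).
P has determinant -2; P⁻¹ = [[1/2, -1/2], [2, -3]].
X = P⁻¹(L + R) = [[4, -2, 5], [-5, 0, 2]].

X = [[4, -2, 5], [-5, 0, 2]]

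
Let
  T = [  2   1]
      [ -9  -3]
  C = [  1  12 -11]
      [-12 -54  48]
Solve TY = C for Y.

T is on the left of Y, so left-multiply by T⁻¹: Y = T⁻¹C.
T has determinant 3; T⁻¹ = [[-1, -1/3], [3, 2/3]].
Y = T⁻¹C = [[-1, -1/3], [3, 2/3]] · [[1, 12, -11], [-12, -54, 48]] = [[3, 6, -5], [-5, 0, -1]].

Y = [[3, 6, -5], [-5, 0, -1]]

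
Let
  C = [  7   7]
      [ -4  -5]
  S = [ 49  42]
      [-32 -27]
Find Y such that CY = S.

Y = [[3, 3], [4, 3]]

C is on the left of Y, so left-multiply by C⁻¹: Y = C⁻¹S.
C has determinant -7; C⁻¹ = [[5/7, 1], [-4/7, -1]].
Y = C⁻¹S = [[5/7, 1], [-4/7, -1]] · [[49, 42], [-32, -27]] = [[3, 3], [4, 3]].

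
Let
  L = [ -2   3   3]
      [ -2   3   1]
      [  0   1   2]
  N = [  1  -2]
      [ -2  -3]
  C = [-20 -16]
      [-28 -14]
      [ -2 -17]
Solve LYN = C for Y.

Y = L⁻¹CN⁻¹ (apply L⁻¹ on the left and N⁻¹ on the right).
det L = -4, so L⁻¹ = [[-5/4, 3/4, 3/2], [-1, 1, 1], [1/2, -1/2, 0]].
det N = -7, so N⁻¹ = [[3/7, -2/7], [-2/7, -1/7]].
L⁻¹C = [[1, -16], [-10, -15], [4, -1]].
Y = (L⁻¹C)N⁻¹ = [[5, 2], [0, 5], [2, -1]].

Y = [[5, 2], [0, 5], [2, -1]]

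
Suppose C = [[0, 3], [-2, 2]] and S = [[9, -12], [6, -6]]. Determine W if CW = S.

Left-multiplying both sides by C⁻¹ gives W = C⁻¹S.
det C = 6; the adjugate gives C⁻¹ = [[1/3, -1/2], [1/3, 0]].
W = C⁻¹S = [[1/3, -1/2], [1/3, 0]] · [[9, -12], [6, -6]] = [[0, -1], [3, -4]].

W = [[0, -1], [3, -4]]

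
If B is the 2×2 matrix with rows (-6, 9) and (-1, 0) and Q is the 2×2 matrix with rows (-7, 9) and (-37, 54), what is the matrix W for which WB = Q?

Since B sits to the right of W, W = QB⁻¹.
det B = 9, so B⁻¹ = [[0, -1], [1/9, -2/3]].
W = QB⁻¹ = [[-7, 9], [-37, 54]] · [[0, -1], [1/9, -2/3]] = [[1, 1], [6, 1]].

W = [[1, 1], [6, 1]]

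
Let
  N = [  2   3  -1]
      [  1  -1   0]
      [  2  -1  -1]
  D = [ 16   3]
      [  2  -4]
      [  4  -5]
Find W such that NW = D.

W = [[5, -2], [3, 2], [3, -1]]

Since N multiplies W on the left, W = N⁻¹D.
N has determinant 4; N⁻¹ = [[1/4, 1, -1/4], [1/4, 0, -1/4], [1/4, 2, -5/4]].
W = N⁻¹D = [[1/4, 1, -1/4], [1/4, 0, -1/4], [1/4, 2, -5/4]] · [[16, 3], [2, -4], [4, -5]] = [[5, -2], [3, 2], [3, -1]].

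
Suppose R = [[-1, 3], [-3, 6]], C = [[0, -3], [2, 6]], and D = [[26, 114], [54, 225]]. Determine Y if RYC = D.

Isolating Y: multiply by R⁻¹ from the left and C⁻¹ from the right, so Y = R⁻¹DC⁻¹.
det R = 3, so R⁻¹ = [[2, -1], [1, -1/3]].
C has determinant 6; C⁻¹ = [[1, 1/2], [-1/3, 0]].
R⁻¹D = [[-2, 3], [8, 39]].
Y = (R⁻¹D)C⁻¹ = [[-3, -1], [-5, 4]].

Y = [[-3, -1], [-5, 4]]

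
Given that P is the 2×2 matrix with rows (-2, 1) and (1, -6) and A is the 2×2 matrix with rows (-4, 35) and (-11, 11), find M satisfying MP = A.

M = [[-1, -6], [5, -1]]

P is on the right of M, so right-multiply by P⁻¹: M = AP⁻¹.
det P = 11, so P⁻¹ = [[-6/11, -1/11], [-1/11, -2/11]].
M = AP⁻¹ = [[-4, 35], [-11, 11]] · [[-6/11, -1/11], [-1/11, -2/11]] = [[-1, -6], [5, -1]].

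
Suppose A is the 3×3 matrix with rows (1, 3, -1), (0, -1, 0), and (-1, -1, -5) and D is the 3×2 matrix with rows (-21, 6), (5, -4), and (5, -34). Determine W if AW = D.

W = [[-5, 0], [-5, 4], [1, 6]]

A is on the left of W, so left-multiply by A⁻¹: W = A⁻¹D.
det A = 6, so A⁻¹ = [[5/6, 8/3, -1/6], [0, -1, 0], [-1/6, -1/3, -1/6]].
W = A⁻¹D = [[5/6, 8/3, -1/6], [0, -1, 0], [-1/6, -1/3, -1/6]] · [[-21, 6], [5, -4], [5, -34]] = [[-5, 0], [-5, 4], [1, 6]].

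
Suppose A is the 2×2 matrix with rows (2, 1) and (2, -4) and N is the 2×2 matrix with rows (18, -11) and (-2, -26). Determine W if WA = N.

W = [[5, 4], [-6, 5]]

A is on the right of W, so right-multiply by A⁻¹: W = NA⁻¹.
det A = -10; the adjugate gives A⁻¹ = [[2/5, 1/10], [1/5, -1/5]].
W = NA⁻¹ = [[18, -11], [-2, -26]] · [[2/5, 1/10], [1/5, -1/5]] = [[5, 4], [-6, 5]].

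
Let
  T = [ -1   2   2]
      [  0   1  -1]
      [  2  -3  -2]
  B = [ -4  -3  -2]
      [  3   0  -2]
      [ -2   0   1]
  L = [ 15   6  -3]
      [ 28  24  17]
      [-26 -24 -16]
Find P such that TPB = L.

P = [[2, 5, -1], [-4, 4, 4], [4, 2, -1]]

Left-multiply by T⁻¹ and right-multiply by B⁻¹: P = T⁻¹LB⁻¹.
T has determinant -3; T⁻¹ = [[5/3, 2/3, 4/3], [2/3, 2/3, 1/3], [2/3, -1/3, 1/3]].
det B = -3; the adjugate gives B⁻¹ = [[0, -1, -2], [-1/3, 8/3, 14/3], [0, -2, -3]].
T⁻¹L = [[9, -6, -15], [20, 12, 4], [-8, -12, -13]].
P = (T⁻¹L)B⁻¹ = [[2, 5, -1], [-4, 4, 4], [4, 2, -1]].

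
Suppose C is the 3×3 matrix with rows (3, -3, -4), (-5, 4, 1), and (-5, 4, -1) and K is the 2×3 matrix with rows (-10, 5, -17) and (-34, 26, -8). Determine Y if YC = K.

Y = [[5, 4, 1], [2, 4, 4]]

Since C sits to the right of Y, Y = KC⁻¹.
det C = 6; the adjugate gives C⁻¹ = [[-4/3, -19/6, 13/6], [-5/3, -23/6, 17/6], [0, 1/2, -1/2]].
Y = KC⁻¹ = [[-10, 5, -17], [-34, 26, -8]] · [[-4/3, -19/6, 13/6], [-5/3, -23/6, 17/6], [0, 1/2, -1/2]] = [[5, 4, 1], [2, 4, 4]].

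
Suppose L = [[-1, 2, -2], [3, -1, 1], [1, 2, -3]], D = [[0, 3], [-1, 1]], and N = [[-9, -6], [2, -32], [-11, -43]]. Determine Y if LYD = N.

Y = [[-5, 1], [-2, 5], [3, 0]]

Y = L⁻¹ND⁻¹ (apply L⁻¹ on the left and D⁻¹ on the right).
L has determinant 5; L⁻¹ = [[1/5, 2/5, 0], [2, 1, -1], [7/5, 4/5, -1]].
D has determinant 3; D⁻¹ = [[1/3, -1], [1/3, 0]].
L⁻¹N = [[-1, -14], [-5, -1], [0, 9]].
Y = (L⁻¹N)D⁻¹ = [[-5, 1], [-2, 5], [3, 0]].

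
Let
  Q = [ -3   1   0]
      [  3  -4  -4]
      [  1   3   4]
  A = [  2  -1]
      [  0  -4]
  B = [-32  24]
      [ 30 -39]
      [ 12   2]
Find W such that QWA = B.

W = Q⁻¹BA⁻¹ (apply Q⁻¹ on the left and A⁻¹ on the right).
det Q = -4; the adjugate gives Q⁻¹ = [[1, 1, 1], [4, 3, 3], [-13/4, -5/2, -9/4]].
A has determinant -8; A⁻¹ = [[1/2, -1/8], [0, -1/4]].
Q⁻¹B = [[10, -13], [-2, -15], [2, 15]].
W = (Q⁻¹B)A⁻¹ = [[5, 2], [-1, 4], [1, -4]].

W = [[5, 2], [-1, 4], [1, -4]]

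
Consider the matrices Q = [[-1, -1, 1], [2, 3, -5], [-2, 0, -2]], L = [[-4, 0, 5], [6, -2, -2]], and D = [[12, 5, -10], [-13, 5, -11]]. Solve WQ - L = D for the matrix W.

WQ = D + L = [[8, 5, -5], [-7, 3, -13]].
Since Q sits to the right of W, W = (D + L)Q⁻¹.
det Q = -2; the adjugate gives Q⁻¹ = [[3, 1, -1], [-7, -2, 3/2], [-3, -1, 1/2]].
W = (D + L)Q⁻¹ = [[4, 3, -3], [-3, 0, 5]].

W = [[4, 3, -3], [-3, 0, 5]]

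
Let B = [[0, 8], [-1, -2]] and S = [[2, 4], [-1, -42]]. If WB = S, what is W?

B is on the right of W, so right-multiply by B⁻¹: W = SB⁻¹.
B has determinant 8; B⁻¹ = [[-1/4, -1], [1/8, 0]].
W = SB⁻¹ = [[2, 4], [-1, -42]] · [[-1/4, -1], [1/8, 0]] = [[0, -2], [-5, 1]].

W = [[0, -2], [-5, 1]]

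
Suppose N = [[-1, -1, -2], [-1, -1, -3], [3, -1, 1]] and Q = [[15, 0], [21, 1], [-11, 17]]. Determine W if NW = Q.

W = [[-2, 5], [-1, -3], [-6, -1]]

N is on the left of W, so left-multiply by N⁻¹: W = N⁻¹Q.
N has determinant 4; N⁻¹ = [[-1, 3/4, 1/4], [-2, 5/4, -1/4], [1, -1, 0]].
W = N⁻¹Q = [[-1, 3/4, 1/4], [-2, 5/4, -1/4], [1, -1, 0]] · [[15, 0], [21, 1], [-11, 17]] = [[-2, 5], [-1, -3], [-6, -1]].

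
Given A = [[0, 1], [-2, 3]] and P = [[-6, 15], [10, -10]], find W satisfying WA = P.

W = [[6, 3], [5, -5]]

Since A sits to the right of W, W = PA⁻¹.
A has determinant 2; A⁻¹ = [[3/2, -1/2], [1, 0]].
W = PA⁻¹ = [[-6, 15], [10, -10]] · [[3/2, -1/2], [1, 0]] = [[6, 3], [5, -5]].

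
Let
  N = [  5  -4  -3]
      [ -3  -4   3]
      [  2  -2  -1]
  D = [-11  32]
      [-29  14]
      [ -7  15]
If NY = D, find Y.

Y = [[0, 3], [5, -5], [-3, 1]]

Since N multiplies Y on the left, Y = N⁻¹D.
det N = -4; the adjugate gives N⁻¹ = [[-5/2, -1/2, 6], [-3/4, -1/4, 3/2], [-7/2, -1/2, 8]].
Y = N⁻¹D = [[-5/2, -1/2, 6], [-3/4, -1/4, 3/2], [-7/2, -1/2, 8]] · [[-11, 32], [-29, 14], [-7, 15]] = [[0, 3], [5, -5], [-3, 1]].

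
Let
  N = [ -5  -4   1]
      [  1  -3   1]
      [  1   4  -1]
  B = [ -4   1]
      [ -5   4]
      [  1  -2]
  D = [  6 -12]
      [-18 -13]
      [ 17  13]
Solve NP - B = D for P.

P = [[-5, 0], [5, 2], [-3, -3]]

NP = D + B = [[2, -11], [-23, -9], [18, 11]].
N is on the left of P, so left-multiply by N⁻¹: P = N⁻¹(D + B).
det N = 4; the adjugate gives N⁻¹ = [[-1/4, 0, -1/4], [1/2, 1, 3/2], [7/4, 4, 19/4]].
P = N⁻¹(D + B) = [[-5, 0], [5, 2], [-3, -3]].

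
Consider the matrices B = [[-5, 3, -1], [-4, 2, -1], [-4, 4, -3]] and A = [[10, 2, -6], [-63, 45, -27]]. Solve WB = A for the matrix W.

W = [[-2, -4, 4], [3, 6, 6]]

Right-multiplying both sides by B⁻¹ gives W = AB⁻¹.
det B = -6; the adjugate gives B⁻¹ = [[1/3, -5/6, 1/6], [4/3, -11/6, 1/6], [4/3, -4/3, -1/3]].
W = AB⁻¹ = [[10, 2, -6], [-63, 45, -27]] · [[1/3, -5/6, 1/6], [4/3, -11/6, 1/6], [4/3, -4/3, -1/3]] = [[-2, -4, 4], [3, 6, 6]].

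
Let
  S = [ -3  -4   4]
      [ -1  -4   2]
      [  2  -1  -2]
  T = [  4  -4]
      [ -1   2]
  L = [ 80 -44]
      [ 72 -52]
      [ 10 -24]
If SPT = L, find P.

P = [[-3, -4], [-5, -2], [0, 4]]

Left-multiply by S⁻¹ and right-multiply by T⁻¹: P = S⁻¹LT⁻¹.
det S = -2, so S⁻¹ = [[-5, 6, -4], [-1, 1, -1], [-9/2, 11/2, -4]].
T has determinant 4; T⁻¹ = [[1/2, 1], [1/4, 1]].
S⁻¹L = [[-8, 4], [-18, 16], [-4, 8]].
P = (S⁻¹L)T⁻¹ = [[-3, -4], [-5, -2], [0, 4]].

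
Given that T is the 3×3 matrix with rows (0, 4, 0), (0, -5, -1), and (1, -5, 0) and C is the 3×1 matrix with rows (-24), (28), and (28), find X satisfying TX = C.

Left-multiplying both sides by T⁻¹ gives X = T⁻¹C.
det T = -4, so T⁻¹ = [[5/4, 0, 1], [1/4, 0, 0], [-5/4, -1, 0]].
X = T⁻¹C = [[5/4, 0, 1], [1/4, 0, 0], [-5/4, -1, 0]] · [[-24], [28], [28]] = [[-2], [-6], [2]].

X = [[-2], [-6], [2]]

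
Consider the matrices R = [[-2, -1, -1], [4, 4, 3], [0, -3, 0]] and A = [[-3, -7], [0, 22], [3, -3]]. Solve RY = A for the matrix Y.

Since R multiplies Y on the left, Y = R⁻¹A.
det R = -6, so R⁻¹ = [[-3/2, -1/2, -1/6], [0, 0, -1/3], [2, 1, 2/3]].
Y = R⁻¹A = [[-3/2, -1/2, -1/6], [0, 0, -1/3], [2, 1, 2/3]] · [[-3, -7], [0, 22], [3, -3]] = [[4, 0], [-1, 1], [-4, 6]].

Y = [[4, 0], [-1, 1], [-4, 6]]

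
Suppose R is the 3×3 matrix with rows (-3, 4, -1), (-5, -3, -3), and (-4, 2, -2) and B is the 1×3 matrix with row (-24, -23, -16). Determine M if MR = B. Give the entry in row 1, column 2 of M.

R is on the right of M, so right-multiply by R⁻¹: M = BR⁻¹.
det R = -6; the adjugate gives R⁻¹ = [[-2, -1, 5/2], [-1/3, -1/3, 2/3], [11/3, 5/3, -29/6]].
M = BR⁻¹ = [[-24, -23, -16]] · [[-2, -1, 5/2], [-1/3, -1/3, 2/3], [11/3, 5/3, -29/6]] = [[-3, 5, 2]].

5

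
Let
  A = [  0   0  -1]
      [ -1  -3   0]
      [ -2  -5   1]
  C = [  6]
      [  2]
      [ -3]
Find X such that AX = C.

X = [[1], [-1], [-6]]

Since A multiplies X on the left, X = A⁻¹C.
det A = 1, so A⁻¹ = [[-3, 5, -3], [1, -2, 1], [-1, 0, 0]].
X = A⁻¹C = [[-3, 5, -3], [1, -2, 1], [-1, 0, 0]] · [[6], [2], [-3]] = [[1], [-1], [-6]].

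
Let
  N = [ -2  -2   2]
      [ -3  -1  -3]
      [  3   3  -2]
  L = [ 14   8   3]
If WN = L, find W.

Right-multiplying both sides by N⁻¹ gives W = LN⁻¹.
det N = -4; the adjugate gives N⁻¹ = [[-11/4, -1/2, -2], [15/4, 1/2, 3], [3/2, 0, 1]].
W = LN⁻¹ = [[14, 8, 3]] · [[-11/4, -1/2, -2], [15/4, 1/2, 3], [3/2, 0, 1]] = [[-4, -3, -1]].

W = [[-4, -3, -1]]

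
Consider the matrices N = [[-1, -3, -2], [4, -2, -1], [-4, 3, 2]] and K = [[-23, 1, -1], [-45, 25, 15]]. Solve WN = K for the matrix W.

W = [[3, -5, 0], [1, -5, 6]]

Right-multiplying both sides by N⁻¹ gives W = KN⁻¹.
det N = 5, so N⁻¹ = [[-1/5, 0, -1/5], [-4/5, -2, -9/5], [4/5, 3, 14/5]].
W = KN⁻¹ = [[-23, 1, -1], [-45, 25, 15]] · [[-1/5, 0, -1/5], [-4/5, -2, -9/5], [4/5, 3, 14/5]] = [[3, -5, 0], [1, -5, 6]].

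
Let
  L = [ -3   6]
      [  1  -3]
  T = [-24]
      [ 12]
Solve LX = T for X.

Since L multiplies X on the left, X = L⁻¹T.
det L = 3, so L⁻¹ = [[-1, -2], [-1/3, -1]].
X = L⁻¹T = [[-1, -2], [-1/3, -1]] · [[-24], [12]] = [[0], [-4]].

X = [[0], [-4]]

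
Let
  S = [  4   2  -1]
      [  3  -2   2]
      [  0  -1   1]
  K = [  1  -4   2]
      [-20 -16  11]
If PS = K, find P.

Since S sits to the right of P, P = KS⁻¹.
det S = -3, so S⁻¹ = [[0, 1/3, -2/3], [1, -4/3, 11/3], [1, -4/3, 14/3]].
P = KS⁻¹ = [[1, -4, 2], [-20, -16, 11]] · [[0, 1/3, -2/3], [1, -4/3, 11/3], [1, -4/3, 14/3]] = [[-2, 3, -6], [-5, 0, 6]].

P = [[-2, 3, -6], [-5, 0, 6]]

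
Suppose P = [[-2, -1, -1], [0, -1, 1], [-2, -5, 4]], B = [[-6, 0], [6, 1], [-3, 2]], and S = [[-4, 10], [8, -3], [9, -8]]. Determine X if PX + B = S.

X = [[-2, -3], [0, 0], [2, -4]]

PX = S − B = [[2, 10], [2, -4], [12, -10]].
Left-multiplying both sides by P⁻¹ gives X = P⁻¹(S − B).
det P = 2; the adjugate gives P⁻¹ = [[1/2, 9/2, -1], [-1, -5, 1], [-1, -4, 1]].
X = P⁻¹(S − B) = [[-2, -3], [0, 0], [2, -4]].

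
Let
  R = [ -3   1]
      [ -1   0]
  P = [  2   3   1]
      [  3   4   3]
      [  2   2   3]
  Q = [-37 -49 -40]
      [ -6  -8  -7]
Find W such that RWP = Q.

Isolating W: multiply by R⁻¹ from the left and P⁻¹ from the right, so W = R⁻¹QP⁻¹.
det R = 1, so R⁻¹ = [[0, -1], [1, -3]].
det P = 1, so P⁻¹ = [[6, -7, 5], [-3, 4, -3], [-2, 2, -1]].
R⁻¹Q = [[6, 8, 7], [-19, -25, -19]].
W = (R⁻¹Q)P⁻¹ = [[-2, 4, -1], [-1, -5, -1]].

W = [[-2, 4, -1], [-1, -5, -1]]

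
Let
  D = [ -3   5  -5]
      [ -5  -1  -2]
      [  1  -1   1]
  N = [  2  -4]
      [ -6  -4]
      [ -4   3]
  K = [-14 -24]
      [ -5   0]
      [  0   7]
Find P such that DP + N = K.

P = [[2, 0], [-5, -4], [-3, 0]]

DP = K − N = [[-16, -20], [1, 4], [4, 4]].
Since D multiplies P on the left, P = D⁻¹(K − N).
det D = -6, so D⁻¹ = [[1/2, 0, 5/2], [-1/2, -1/3, -19/6], [-1, -1/3, -14/3]].
P = D⁻¹(K − N) = [[2, 0], [-5, -4], [-3, 0]].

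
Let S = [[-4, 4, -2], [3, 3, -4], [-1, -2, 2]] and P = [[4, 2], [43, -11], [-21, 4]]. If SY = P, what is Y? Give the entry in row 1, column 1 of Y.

Since S multiplies Y on the left, Y = S⁻¹P.
S has determinant 6; S⁻¹ = [[-1/3, -2/3, -5/3], [-1/3, -5/3, -11/3], [-1/2, -2, -4]].
Y = S⁻¹P = [[-1/3, -2/3, -5/3], [-1/3, -5/3, -11/3], [-1/2, -2, -4]] · [[4, 2], [43, -11], [-21, 4]] = [[5, 0], [4, 3], [-4, 5]].

5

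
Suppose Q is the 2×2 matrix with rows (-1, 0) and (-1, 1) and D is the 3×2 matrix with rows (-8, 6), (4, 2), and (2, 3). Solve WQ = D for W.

W = [[2, 6], [-6, 2], [-5, 3]]

Q is on the right of W, so right-multiply by Q⁻¹: W = DQ⁻¹.
det Q = -1; the adjugate gives Q⁻¹ = [[-1, 0], [-1, 1]].
W = DQ⁻¹ = [[-8, 6], [4, 2], [2, 3]] · [[-1, 0], [-1, 1]] = [[2, 6], [-6, 2], [-5, 3]].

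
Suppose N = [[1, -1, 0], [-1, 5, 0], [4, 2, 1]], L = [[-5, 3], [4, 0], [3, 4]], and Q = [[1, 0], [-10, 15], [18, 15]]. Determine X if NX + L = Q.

NX = Q − L = [[6, -3], [-14, 15], [15, 11]].
Since N multiplies X on the left, X = N⁻¹(Q − L).
N has determinant 4; N⁻¹ = [[5/4, 1/4, 0], [1/4, 1/4, 0], [-11/2, -3/2, 1]].
X = N⁻¹(Q − L) = [[4, 0], [-2, 3], [3, 5]].

X = [[4, 0], [-2, 3], [3, 5]]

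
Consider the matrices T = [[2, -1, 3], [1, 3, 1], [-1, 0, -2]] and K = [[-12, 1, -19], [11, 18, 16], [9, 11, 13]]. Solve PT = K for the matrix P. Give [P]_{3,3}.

-3

Since T sits to the right of P, P = KT⁻¹.
det T = -4, so T⁻¹ = [[3/2, 1/2, 5/2], [-1/4, 1/4, -1/4], [-3/4, -1/4, -7/4]].
P = KT⁻¹ = [[-12, 1, -19], [11, 18, 16], [9, 11, 13]] · [[3/2, 1/2, 5/2], [-1/4, 1/4, -1/4], [-3/4, -1/4, -7/4]] = [[-4, -1, 3], [0, 6, -5], [1, 4, -3]].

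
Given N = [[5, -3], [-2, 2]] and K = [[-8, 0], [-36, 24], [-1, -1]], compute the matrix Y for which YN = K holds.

Right-multiplying both sides by N⁻¹ gives Y = KN⁻¹.
N has determinant 4; N⁻¹ = [[1/2, 3/4], [1/2, 5/4]].
Y = KN⁻¹ = [[-8, 0], [-36, 24], [-1, -1]] · [[1/2, 3/4], [1/2, 5/4]] = [[-4, -6], [-6, 3], [-1, -2]].

Y = [[-4, -6], [-6, 3], [-1, -2]]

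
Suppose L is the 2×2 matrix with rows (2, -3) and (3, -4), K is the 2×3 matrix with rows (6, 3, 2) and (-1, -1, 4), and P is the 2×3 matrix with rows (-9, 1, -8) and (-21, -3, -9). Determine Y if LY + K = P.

Y = [[0, 2, 1], [5, 2, 4]]

LY = P − K = [[-15, -2, -10], [-20, -2, -13]].
Since L multiplies Y on the left, Y = L⁻¹(P − K).
L has determinant 1; L⁻¹ = [[-4, 3], [-3, 2]].
Y = L⁻¹(P − K) = [[0, 2, 1], [5, 2, 4]].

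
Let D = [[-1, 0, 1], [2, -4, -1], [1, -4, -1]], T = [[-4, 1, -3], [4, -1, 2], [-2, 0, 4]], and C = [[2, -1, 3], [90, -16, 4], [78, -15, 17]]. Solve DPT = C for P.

Left-multiply by D⁻¹ and right-multiply by T⁻¹: P = D⁻¹CT⁻¹.
det D = -4; the adjugate gives D⁻¹ = [[0, 1, -1], [-1/4, 0, -1/4], [1, 1, -1]].
det T = 2, so T⁻¹ = [[-2, -2, -1/2], [-10, -11, -2], [-1, -1, 0]].
D⁻¹C = [[12, -1, -13], [-20, 4, -5], [14, -2, -10]].
P = (D⁻¹C)T⁻¹ = [[-1, 0, -4], [5, 1, 2], [2, 4, -3]].

P = [[-1, 0, -4], [5, 1, 2], [2, 4, -3]]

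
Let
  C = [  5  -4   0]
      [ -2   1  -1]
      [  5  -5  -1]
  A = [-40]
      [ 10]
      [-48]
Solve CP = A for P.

P = [[-4], [5], [3]]

Left-multiplying both sides by C⁻¹ gives P = C⁻¹A.
det C = -2, so C⁻¹ = [[3, 2, -2], [7/2, 5/2, -5/2], [-5/2, -5/2, 3/2]].
P = C⁻¹A = [[3, 2, -2], [7/2, 5/2, -5/2], [-5/2, -5/2, 3/2]] · [[-40], [10], [-48]] = [[-4], [5], [3]].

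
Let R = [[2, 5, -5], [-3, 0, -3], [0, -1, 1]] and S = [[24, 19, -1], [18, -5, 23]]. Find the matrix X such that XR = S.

X = [[3, -6, -4], [0, -6, 5]]

Right-multiplying both sides by R⁻¹ gives X = SR⁻¹.
R has determinant -6; R⁻¹ = [[1/2, 0, 5/2], [-1/2, -1/3, -7/2], [-1/2, -1/3, -5/2]].
X = SR⁻¹ = [[24, 19, -1], [18, -5, 23]] · [[1/2, 0, 5/2], [-1/2, -1/3, -7/2], [-1/2, -1/3, -5/2]] = [[3, -6, -4], [0, -6, 5]].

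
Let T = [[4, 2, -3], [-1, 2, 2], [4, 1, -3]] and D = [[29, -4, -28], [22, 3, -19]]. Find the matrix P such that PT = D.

P = [[0, -5, 6], [2, -2, 3]]

Since T sits to the right of P, P = DT⁻¹.
det T = 5; the adjugate gives T⁻¹ = [[-8/5, 3/5, 2], [1, 0, -1], [-9/5, 4/5, 2]].
P = DT⁻¹ = [[29, -4, -28], [22, 3, -19]] · [[-8/5, 3/5, 2], [1, 0, -1], [-9/5, 4/5, 2]] = [[0, -5, 6], [2, -2, 3]].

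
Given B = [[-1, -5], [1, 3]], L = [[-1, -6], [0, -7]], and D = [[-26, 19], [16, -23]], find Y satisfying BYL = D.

Isolating Y: multiply by B⁻¹ from the left and L⁻¹ from the right, so Y = B⁻¹DL⁻¹.
B has determinant 2; B⁻¹ = [[3/2, 5/2], [-1/2, -1/2]].
det L = 7, so L⁻¹ = [[-1, 6/7], [0, -1/7]].
B⁻¹D = [[1, -29], [5, 2]].
Y = (B⁻¹D)L⁻¹ = [[-1, 5], [-5, 4]].

Y = [[-1, 5], [-5, 4]]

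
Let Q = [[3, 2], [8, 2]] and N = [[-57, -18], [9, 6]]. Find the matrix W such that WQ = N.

W = [[-3, -6], [3, 0]]

Right-multiplying both sides by Q⁻¹ gives W = NQ⁻¹.
det Q = -10, so Q⁻¹ = [[-1/5, 1/5], [4/5, -3/10]].
W = NQ⁻¹ = [[-57, -18], [9, 6]] · [[-1/5, 1/5], [4/5, -3/10]] = [[-3, -6], [3, 0]].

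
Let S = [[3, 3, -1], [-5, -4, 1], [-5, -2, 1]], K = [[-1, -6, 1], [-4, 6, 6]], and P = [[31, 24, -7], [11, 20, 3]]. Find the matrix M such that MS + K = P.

MS = P − K = [[32, 30, -8], [15, 14, -3]].
Since S sits to the right of M, M = (P − K)S⁻¹.
det S = 4; the adjugate gives S⁻¹ = [[-1/2, -1/4, -1/4], [0, -1/2, 1/2], [-5/2, -9/4, 3/4]].
M = (P − K)S⁻¹ = [[4, -5, 1], [0, -4, 1]].

M = [[4, -5, 1], [0, -4, 1]]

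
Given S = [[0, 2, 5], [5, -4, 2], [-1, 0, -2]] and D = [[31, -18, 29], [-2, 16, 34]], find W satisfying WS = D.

W = [[3, 6, -1], [6, -1, -3]]

Since S sits to the right of W, W = DS⁻¹.
det S = -4, so S⁻¹ = [[-2, -1, -6], [-2, -5/4, -25/4], [1, 1/2, 5/2]].
W = DS⁻¹ = [[31, -18, 29], [-2, 16, 34]] · [[-2, -1, -6], [-2, -5/4, -25/4], [1, 1/2, 5/2]] = [[3, 6, -1], [6, -1, -3]].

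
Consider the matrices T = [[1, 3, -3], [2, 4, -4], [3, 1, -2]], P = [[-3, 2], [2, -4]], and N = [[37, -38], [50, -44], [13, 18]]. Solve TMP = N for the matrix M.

M = T⁻¹NP⁻¹ (apply T⁻¹ on the left and P⁻¹ on the right).
det T = 2; the adjugate gives T⁻¹ = [[-2, 3/2, 0], [-4, 7/2, -1], [-5, 4, -1]].
P has determinant 8; P⁻¹ = [[-1/2, -1/4], [-1/4, -3/8]].
T⁻¹N = [[1, 10], [14, -20], [2, -4]].
M = (T⁻¹N)P⁻¹ = [[-3, -4], [-2, 4], [0, 1]].

M = [[-3, -4], [-2, 4], [0, 1]]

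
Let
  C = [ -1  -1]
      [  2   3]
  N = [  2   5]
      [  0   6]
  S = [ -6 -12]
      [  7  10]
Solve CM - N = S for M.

M = [[5, 5], [-1, 2]]

CM = S + N = [[-4, -7], [7, 16]].
C is on the left of M, so left-multiply by C⁻¹: M = C⁻¹(S + N).
det C = -1, so C⁻¹ = [[-3, -1], [2, 1]].
M = C⁻¹(S + N) = [[5, 5], [-1, 2]].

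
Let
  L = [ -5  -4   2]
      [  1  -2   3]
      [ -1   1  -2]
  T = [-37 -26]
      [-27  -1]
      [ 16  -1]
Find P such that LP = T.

Left-multiplying both sides by L⁻¹ gives P = L⁻¹T.
L has determinant -3; L⁻¹ = [[-1/3, 2, 8/3], [1/3, -4, -17/3], [1/3, -3, -14/3]].
P = L⁻¹T = [[-1/3, 2, 8/3], [1/3, -4, -17/3], [1/3, -3, -14/3]] · [[-37, -26], [-27, -1], [16, -1]] = [[1, 4], [5, 1], [-6, -1]].

P = [[1, 4], [5, 1], [-6, -1]]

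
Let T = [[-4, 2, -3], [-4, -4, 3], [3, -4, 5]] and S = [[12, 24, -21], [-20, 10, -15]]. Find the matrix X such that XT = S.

X = [[2, -5, 0], [5, 0, 0]]

T is on the right of X, so right-multiply by T⁻¹: X = ST⁻¹.
det T = 6; the adjugate gives T⁻¹ = [[-4/3, 1/3, -1], [29/6, -11/6, 4], [14/3, -5/3, 4]].
X = ST⁻¹ = [[12, 24, -21], [-20, 10, -15]] · [[-4/3, 1/3, -1], [29/6, -11/6, 4], [14/3, -5/3, 4]] = [[2, -5, 0], [5, 0, 0]].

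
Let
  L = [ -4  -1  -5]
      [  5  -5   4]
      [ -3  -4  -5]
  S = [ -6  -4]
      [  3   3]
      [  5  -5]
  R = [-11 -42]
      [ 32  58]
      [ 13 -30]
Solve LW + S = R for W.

W = [[1, 4], [-4, -3], [1, 5]]

LW = R − S = [[-5, -38], [29, 55], [8, -25]].
Left-multiplying both sides by L⁻¹ gives W = L⁻¹(R − S).
det L = -2, so L⁻¹ = [[-41/2, -15/2, 29/2], [-13/2, -5/2, 9/2], [35/2, 13/2, -25/2]].
W = L⁻¹(R − S) = [[1, 4], [-4, -3], [1, 5]].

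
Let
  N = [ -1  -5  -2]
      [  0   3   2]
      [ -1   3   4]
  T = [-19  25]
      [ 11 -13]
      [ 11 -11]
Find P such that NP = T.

N is on the left of P, so left-multiply by N⁻¹: P = N⁻¹T.
N has determinant -2; N⁻¹ = [[-3, -7, 2], [1, 3, -1], [-3/2, -4, 3/2]].
P = N⁻¹T = [[-3, -7, 2], [1, 3, -1], [-3/2, -4, 3/2]] · [[-19, 25], [11, -13], [11, -11]] = [[2, -6], [3, -3], [1, -2]].

P = [[2, -6], [3, -3], [1, -2]]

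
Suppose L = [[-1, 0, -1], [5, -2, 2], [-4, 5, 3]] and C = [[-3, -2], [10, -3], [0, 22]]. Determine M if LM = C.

M = [[2, -3], [1, -1], [1, 5]]

L is on the left of M, so left-multiply by L⁻¹: M = L⁻¹C.
det L = -1; the adjugate gives L⁻¹ = [[16, 5, 2], [23, 7, 3], [-17, -5, -2]].
M = L⁻¹C = [[16, 5, 2], [23, 7, 3], [-17, -5, -2]] · [[-3, -2], [10, -3], [0, 22]] = [[2, -3], [1, -1], [1, 5]].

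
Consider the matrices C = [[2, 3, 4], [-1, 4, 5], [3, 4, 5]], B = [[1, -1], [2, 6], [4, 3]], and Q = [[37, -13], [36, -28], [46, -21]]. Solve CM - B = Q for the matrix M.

CM = Q + B = [[38, -14], [38, -22], [50, -18]].
Left-multiplying both sides by C⁻¹ gives M = C⁻¹(Q + B).
det C = -4, so C⁻¹ = [[0, -1/4, 1/4], [-5, 1/2, 7/2], [4, -1/4, -11/4]].
M = C⁻¹(Q + B) = [[3, 1], [4, -4], [5, -1]].

M = [[3, 1], [4, -4], [5, -1]]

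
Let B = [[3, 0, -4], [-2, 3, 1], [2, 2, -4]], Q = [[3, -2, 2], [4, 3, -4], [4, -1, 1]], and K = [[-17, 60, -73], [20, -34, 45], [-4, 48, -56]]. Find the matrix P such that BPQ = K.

P = B⁻¹KQ⁻¹ (apply B⁻¹ on the left and Q⁻¹ on the right).
det B = -2, so B⁻¹ = [[7, 4, -6], [3, 2, -5/2], [5, 3, -9/2]].
det Q = 5; the adjugate gives Q⁻¹ = [[-1/5, 0, 2/5], [-4, -1, 4], [-16/5, -1, 17/5]].
B⁻¹K = [[-15, -4, 5], [-1, -8, 11], [-7, -18, 22]].
P = (B⁻¹K)Q⁻¹ = [[3, -1, -5], [-3, -3, 5], [3, -4, 0]].

P = [[3, -1, -5], [-3, -3, 5], [3, -4, 0]]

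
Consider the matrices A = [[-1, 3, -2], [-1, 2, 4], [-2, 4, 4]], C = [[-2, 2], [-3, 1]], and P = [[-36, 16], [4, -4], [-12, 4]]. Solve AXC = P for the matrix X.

Left-multiply by A⁻¹ and right-multiply by C⁻¹: X = A⁻¹PC⁻¹.
det A = -4, so A⁻¹ = [[2, 5, -4], [1, 2, -3/2], [0, 1/2, -1/4]].
det C = 4; the adjugate gives C⁻¹ = [[1/4, -1/2], [3/4, -1/2]].
A⁻¹P = [[-4, -4], [-10, 2], [5, -3]].
X = (A⁻¹P)C⁻¹ = [[-4, 4], [-1, 4], [-1, -1]].

X = [[-4, 4], [-1, 4], [-1, -1]]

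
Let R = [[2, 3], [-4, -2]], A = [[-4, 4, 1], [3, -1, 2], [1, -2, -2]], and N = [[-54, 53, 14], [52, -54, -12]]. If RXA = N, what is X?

X = [[5, 3, 5], [0, -3, -5]]

Isolating X: multiply by R⁻¹ from the left and A⁻¹ from the right, so X = R⁻¹NA⁻¹.
R has determinant 8; R⁻¹ = [[-1/4, -3/8], [1/2, 1/4]].
det A = 3, so A⁻¹ = [[2, 2, 3], [8/3, 7/3, 11/3], [-5/3, -4/3, -8/3]].
R⁻¹N = [[-6, 7, 1], [-14, 13, 4]].
X = (R⁻¹N)A⁻¹ = [[5, 3, 5], [0, -3, -5]].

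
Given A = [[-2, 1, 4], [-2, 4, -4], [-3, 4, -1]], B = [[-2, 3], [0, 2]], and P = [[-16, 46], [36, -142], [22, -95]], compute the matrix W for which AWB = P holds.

W = [[5, 2], [2, -5], [4, 5]]

Isolating W: multiply by A⁻¹ from the left and B⁻¹ from the right, so W = A⁻¹PB⁻¹.
det A = 2; the adjugate gives A⁻¹ = [[6, 17/2, -10], [5, 7, -8], [2, 5/2, -3]].
det B = -4, so B⁻¹ = [[-1/2, 3/4], [0, 1/2]].
A⁻¹P = [[-10, 19], [-4, -4], [-8, 22]].
W = (A⁻¹P)B⁻¹ = [[5, 2], [2, -5], [4, 5]].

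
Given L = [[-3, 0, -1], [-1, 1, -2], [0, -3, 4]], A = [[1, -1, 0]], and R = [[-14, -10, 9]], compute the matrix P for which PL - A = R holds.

P = [[3, 4, 5]]

PL = R + A = [[-13, -11, 9]].
Since L sits to the right of P, P = (R + A)L⁻¹.
L has determinant 3; L⁻¹ = [[-2/3, 1, 1/3], [4/3, -4, -5/3], [1, -3, -1]].
P = (R + A)L⁻¹ = [[3, 4, 5]].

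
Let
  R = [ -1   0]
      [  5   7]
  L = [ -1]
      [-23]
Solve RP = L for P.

P = [[1], [-4]]

Since R multiplies P on the left, P = R⁻¹L.
R has determinant -7; R⁻¹ = [[-1, 0], [5/7, 1/7]].
P = R⁻¹L = [[-1, 0], [5/7, 1/7]] · [[-1], [-23]] = [[1], [-4]].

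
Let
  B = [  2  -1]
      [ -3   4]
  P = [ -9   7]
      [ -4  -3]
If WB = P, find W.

Since B sits to the right of W, W = PB⁻¹.
det B = 5; the adjugate gives B⁻¹ = [[4/5, 1/5], [3/5, 2/5]].
W = PB⁻¹ = [[-9, 7], [-4, -3]] · [[4/5, 1/5], [3/5, 2/5]] = [[-3, 1], [-5, -2]].

W = [[-3, 1], [-5, -2]]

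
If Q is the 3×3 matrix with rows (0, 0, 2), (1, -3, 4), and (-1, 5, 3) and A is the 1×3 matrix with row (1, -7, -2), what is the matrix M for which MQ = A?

Since Q sits to the right of M, M = AQ⁻¹.
Q has determinant 4; Q⁻¹ = [[-29/4, 5/2, 3/2], [-7/4, 1/2, 1/2], [1/2, 0, 0]].
M = AQ⁻¹ = [[1, -7, -2]] · [[-29/4, 5/2, 3/2], [-7/4, 1/2, 1/2], [1/2, 0, 0]] = [[4, -1, -2]].

M = [[4, -1, -2]]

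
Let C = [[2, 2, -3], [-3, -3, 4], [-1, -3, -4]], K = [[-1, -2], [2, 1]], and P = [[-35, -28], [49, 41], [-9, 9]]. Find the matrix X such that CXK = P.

Isolating X: multiply by C⁻¹ from the left and K⁻¹ from the right, so X = C⁻¹PK⁻¹.
det C = -2, so C⁻¹ = [[-12, -17/2, 1/2], [8, 11/2, -1/2], [-3, -2, 0]].
det K = 3, so K⁻¹ = [[1/3, 2/3], [-2/3, -1/3]].
C⁻¹P = [[-1, -8], [-6, -3], [7, 2]].
X = (C⁻¹P)K⁻¹ = [[5, 2], [0, -3], [1, 4]].

X = [[5, 2], [0, -3], [1, 4]]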